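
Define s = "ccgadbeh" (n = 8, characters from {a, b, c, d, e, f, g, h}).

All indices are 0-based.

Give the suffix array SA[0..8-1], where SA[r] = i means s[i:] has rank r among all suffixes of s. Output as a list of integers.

[3, 5, 0, 1, 4, 6, 2, 7]

sorted suffixes:
  #0 SA[0]=3  'adbeh'
  #1 SA[1]=5  'beh'
  #2 SA[2]=0  'ccgadbeh'
  #3 SA[3]=1  'cgadbeh'
  #4 SA[4]=4  'dbeh'
  #5 SA[5]=6  'eh'
  #6 SA[6]=2  'gadbeh'
  #7 SA[7]=7  'h'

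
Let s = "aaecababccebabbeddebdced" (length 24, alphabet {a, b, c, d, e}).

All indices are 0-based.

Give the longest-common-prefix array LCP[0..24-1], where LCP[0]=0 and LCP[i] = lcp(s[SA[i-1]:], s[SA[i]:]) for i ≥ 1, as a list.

rank | idx | suffix
   0 |   0 | aaecababccebabbeddebdced
   1 |   4 | ababccebabbeddebdced
   2 |  12 | abbeddebdced
   3 |   6 | abccebabbeddebdced
   4 |   1 | aecababccebabbeddebdced
   5 |  11 | babbeddebdced
   6 |   5 | babccebabbeddebdced
   7 |  13 | bbeddebdced
   8 |   7 | bccebabbeddebdced
   9 |  19 | bdced
  10 |  14 | beddebdced
  11 |   3 | cababccebabbeddebdced
  12 |   8 | ccebabbeddebdced
  13 |   9 | cebabbeddebdced
  14 |  21 | ced
  15 |  23 | d
  16 |  20 | dced
  17 |  16 | ddebdced
  18 |  17 | debdced
  19 |  10 | ebabbeddebdced
  20 |  18 | ebdced
  21 |   2 | ecababccebabbeddebdced
  22 |  22 | ed
  23 |  15 | eddebdced

SA = [0, 4, 12, 6, 1, 11, 5, 13, 7, 19, 14, 3, 8, 9, 21, 23, 20, 16, 17, 10, 18, 2, 22, 15]
[i] adj suffixes → lcp
  [1] 0/4 → 1 ('a')
  [2] 4/12 → 2 ('ab')
  [3] 12/6 → 2 ('ab')
  [4] 6/1 → 1 ('a')
  [5] 1/11 → 0 ('')
  [6] 11/5 → 3 ('bab')
  [7] 5/13 → 1 ('b')
  [8] 13/7 → 1 ('b')
  [9] 7/19 → 1 ('b')
  [10] 19/14 → 1 ('b')
  [11] 14/3 → 0 ('')
  [12] 3/8 → 1 ('c')
  [13] 8/9 → 1 ('c')
  [14] 9/21 → 2 ('ce')
  [15] 21/23 → 0 ('')
  [16] 23/20 → 1 ('d')
  [17] 20/16 → 1 ('d')
  [18] 16/17 → 1 ('d')
  [19] 17/10 → 0 ('')
  [20] 10/18 → 2 ('eb')
  [21] 18/2 → 1 ('e')
  [22] 2/22 → 1 ('e')
  [23] 22/15 → 2 ('ed')

[0, 1, 2, 2, 1, 0, 3, 1, 1, 1, 1, 0, 1, 1, 2, 0, 1, 1, 1, 0, 2, 1, 1, 2]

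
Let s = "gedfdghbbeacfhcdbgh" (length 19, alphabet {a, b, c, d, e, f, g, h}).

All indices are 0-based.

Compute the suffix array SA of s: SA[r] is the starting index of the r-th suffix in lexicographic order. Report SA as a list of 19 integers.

rank | idx | suffix
   0 |  10 | acfhcdbgh
   1 |   7 | bbeacfhcdbgh
   2 |   8 | beacfhcdbgh
   3 |  16 | bgh
   4 |  14 | cdbgh
   5 |  11 | cfhcdbgh
   6 |  15 | dbgh
   7 |   2 | dfdghbbeacfhcdbgh
   8 |   4 | dghbbeacfhcdbgh
   9 |   9 | eacfhcdbgh
  10 |   1 | edfdghbbeacfhcdbgh
  11 |   3 | fdghbbeacfhcdbgh
  12 |  12 | fhcdbgh
  13 |   0 | gedfdghbbeacfhcdbgh
  14 |  17 | gh
  15 |   5 | ghbbeacfhcdbgh
  16 |  18 | h
  17 |   6 | hbbeacfhcdbgh
  18 |  13 | hcdbgh

[10, 7, 8, 16, 14, 11, 15, 2, 4, 9, 1, 3, 12, 0, 17, 5, 18, 6, 13]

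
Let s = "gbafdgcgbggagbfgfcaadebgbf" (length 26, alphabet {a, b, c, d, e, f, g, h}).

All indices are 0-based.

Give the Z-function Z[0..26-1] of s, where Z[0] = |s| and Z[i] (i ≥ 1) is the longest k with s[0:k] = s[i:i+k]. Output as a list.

Z[0]=26
i=1: i≥r, start 0; Z[1]=0
i=2: i≥r, start 0; Z[2]=0
i=3: i≥r, start 0; Z[3]=0
i=4: i≥r, start 0; Z[4]=0
i=5: i≥r, start 0; Z[5]=1 grow→box=[5,6)
i=6: i≥r, start 0; Z[6]=0
i=7: i≥r, start 0; Z[7]=2 grow→box=[7,9)
i=8: min(r-i=1, Z[1]=0)=0; Z[8]=0
i=9: i≥r, start 0; Z[9]=1 grow→box=[9,10)
i=10: i≥r, start 0; Z[10]=1 grow→box=[10,11)
i=11: i≥r, start 0; Z[11]=0
i=12: i≥r, start 0; Z[12]=2 grow→box=[12,14)
i=13: min(r-i=1, Z[1]=0)=0; Z[13]=0
i=14: i≥r, start 0; Z[14]=0
i=15: i≥r, start 0; Z[15]=1 grow→box=[15,16)
i=16: i≥r, start 0; Z[16]=0
i=17: i≥r, start 0; Z[17]=0
i=18: i≥r, start 0; Z[18]=0
i=19: i≥r, start 0; Z[19]=0
i=20: i≥r, start 0; Z[20]=0
i=21: i≥r, start 0; Z[21]=0
i=22: i≥r, start 0; Z[22]=0
i=23: i≥r, start 0; Z[23]=2 grow→box=[23,25)
i=24: min(r-i=1, Z[1]=0)=0; Z[24]=0
i=25: i≥r, start 0; Z[25]=0

[26, 0, 0, 0, 0, 1, 0, 2, 0, 1, 1, 0, 2, 0, 0, 1, 0, 0, 0, 0, 0, 0, 0, 2, 0, 0]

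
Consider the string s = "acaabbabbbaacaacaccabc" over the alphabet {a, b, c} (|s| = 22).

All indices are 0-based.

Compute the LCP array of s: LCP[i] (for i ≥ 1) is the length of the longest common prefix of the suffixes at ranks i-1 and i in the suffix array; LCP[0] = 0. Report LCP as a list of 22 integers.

rank | idx | suffix
   0 |   2 | aabbabbbaacaacaccabc
   1 |  10 | aacaacaccabc
   2 |  13 | aacaccabc
   3 |   3 | abbabbbaacaacaccabc
   4 |   6 | abbbaacaacaccabc
   5 |  19 | abc
   6 |   0 | acaabbabbbaacaacaccabc
   7 |  11 | acaacaccabc
   8 |  14 | acaccabc
   9 |  16 | accabc
  10 |   9 | baacaacaccabc
  11 |   5 | babbbaacaacaccabc
  12 |   8 | bbaacaacaccabc
  13 |   4 | bbabbbaacaacaccabc
  14 |   7 | bbbaacaacaccabc
  15 |  20 | bc
  16 |  21 | c
  17 |   1 | caabbabbbaacaacaccabc
  18 |  12 | caacaccabc
  19 |  18 | cabc
  20 |  15 | caccabc
  21 |  17 | ccabc

SA = [2, 10, 13, 3, 6, 19, 0, 11, 14, 16, 9, 5, 8, 4, 7, 20, 21, 1, 12, 18, 15, 17]
i: (SA[i-1],SA[i]) lcp shared
  1: (2,10) 2 'aa'
  2: (10,13) 4 'aaca'
  3: (13,3) 1 'a'
  4: (3,6) 3 'abb'
  5: (6,19) 2 'ab'
  6: (19,0) 1 'a'
  7: (0,11) 4 'acaa'
  8: (11,14) 3 'aca'
  9: (14,16) 2 'ac'
  10: (16,9) 0 ''
  11: (9,5) 2 'ba'
  12: (5,8) 1 'b'
  13: (8,4) 3 'bba'
  14: (4,7) 2 'bb'
  15: (7,20) 1 'b'
  16: (20,21) 0 ''
  17: (21,1) 1 'c'
  18: (1,12) 3 'caa'
  19: (12,18) 2 'ca'
  20: (18,15) 2 'ca'
  21: (15,17) 1 'c'

[0, 2, 4, 1, 3, 2, 1, 4, 3, 2, 0, 2, 1, 3, 2, 1, 0, 1, 3, 2, 2, 1]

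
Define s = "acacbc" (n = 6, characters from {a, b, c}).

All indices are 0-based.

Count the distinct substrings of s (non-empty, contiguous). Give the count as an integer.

17

rank | idx | suffix
   0 |   0 | acacbc
   1 |   2 | acbc
   2 |   4 | bc
   3 |   5 | c
   4 |   1 | cacbc
   5 |   3 | cbc

SA = [0, 2, 4, 5, 1, 3]
rank  pair      lcp
   1  s[0:],s[2:]  2  'ac'
   2  s[2:],s[4:]  0  ''
   3  s[4:],s[5:]  0  ''
   4  s[5:],s[1:]  1  'c'
   5  s[1:],s[3:]  1  'c'

n(n+1)/2 = 6·7/2 = 21
Σ LCP = 0 + 2 + 0 + 0 + 1 + 1 = 4
distinct = 21 − 4 = 17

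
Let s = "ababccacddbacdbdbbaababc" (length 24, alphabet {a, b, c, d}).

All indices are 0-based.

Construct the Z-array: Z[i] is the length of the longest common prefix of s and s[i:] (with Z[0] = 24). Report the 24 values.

Z[0]=24
i=1: fresh scan; Z[1]=0
i=2: fresh scan; Z[2]=2 scan→box=[2,4)
i=3: min(r-i=1, Z[1]=0)=0; Z[3]=0
i=4: fresh scan; Z[4]=0
i=5: fresh scan; Z[5]=0
i=6: fresh scan; Z[6]=1 scan→box=[6,7)
i=7: fresh scan; Z[7]=0
i=8: fresh scan; Z[8]=0
i=9: fresh scan; Z[9]=0
i=10: fresh scan; Z[10]=0
i=11: fresh scan; Z[11]=1 scan→box=[11,12)
i=12: fresh scan; Z[12]=0
i=13: fresh scan; Z[13]=0
i=14: fresh scan; Z[14]=0
i=15: fresh scan; Z[15]=0
i=16: fresh scan; Z[16]=0
i=17: fresh scan; Z[17]=0
i=18: fresh scan; Z[18]=1 scan→box=[18,19)
i=19: fresh scan; Z[19]=5 scan→box=[19,24)
i=20: min(r-i=4, Z[1]=0)=0; Z[20]=0
i=21: min(r-i=3, Z[2]=2)=2; Z[21]=2
i=22: min(r-i=2, Z[3]=0)=0; Z[22]=0
i=23: min(r-i=1, Z[4]=0)=0; Z[23]=0

[24, 0, 2, 0, 0, 0, 1, 0, 0, 0, 0, 1, 0, 0, 0, 0, 0, 0, 1, 5, 0, 2, 0, 0]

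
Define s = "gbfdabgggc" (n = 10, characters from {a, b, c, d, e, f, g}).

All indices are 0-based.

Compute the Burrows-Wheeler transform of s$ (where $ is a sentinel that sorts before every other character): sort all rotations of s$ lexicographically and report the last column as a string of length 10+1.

cdgagfb$ggb

rank  rotation     last
    0  $gbfdabgggc  c
    1  abgggc$gbfd  d
    2  bfdabgggc$g  g
    3  bgggc$gbfda  a
    4  c$gbfdabggg  g
    5  dabgggc$gbf  f
    6  fdabgggc$gb  b
    7  gbfdabgggc$  $
    8  gc$gbfdabgg  g
    9  ggc$gbfdabg  g
   10  gggc$gbfdab  b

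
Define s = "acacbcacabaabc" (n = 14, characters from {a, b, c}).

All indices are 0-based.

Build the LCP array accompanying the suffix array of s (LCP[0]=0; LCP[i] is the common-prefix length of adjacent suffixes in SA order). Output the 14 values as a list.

sorted suffixes:
  #0 SA[0]=10  'aabc'
  #1 SA[1]=8  'abaabc'
  #2 SA[2]=11  'abc'
  #3 SA[3]=6  'acabaabc'
  #4 SA[4]=0  'acacbcacabaabc'
  #5 SA[5]=2  'acbcacabaabc'
  #6 SA[6]=9  'baabc'
  #7 SA[7]=12  'bc'
  #8 SA[8]=4  'bcacabaabc'
  #9 SA[9]=13  'c'
  #10 SA[10]=7  'cabaabc'
  #11 SA[11]=5  'cacabaabc'
  #12 SA[12]=1  'cacbcacabaabc'
  #13 SA[13]=3  'cbcacabaabc'

SA = [10, 8, 11, 6, 0, 2, 9, 12, 4, 13, 7, 5, 1, 3]
[i] adj suffixes → lcp
  [1] 10/8 → 1 ('a')
  [2] 8/11 → 2 ('ab')
  [3] 11/6 → 1 ('a')
  [4] 6/0 → 3 ('aca')
  [5] 0/2 → 2 ('ac')
  [6] 2/9 → 0 ('')
  [7] 9/12 → 1 ('b')
  [8] 12/4 → 2 ('bc')
  [9] 4/13 → 0 ('')
  [10] 13/7 → 1 ('c')
  [11] 7/5 → 2 ('ca')
  [12] 5/1 → 3 ('cac')
  [13] 1/3 → 1 ('c')

[0, 1, 2, 1, 3, 2, 0, 1, 2, 0, 1, 2, 3, 1]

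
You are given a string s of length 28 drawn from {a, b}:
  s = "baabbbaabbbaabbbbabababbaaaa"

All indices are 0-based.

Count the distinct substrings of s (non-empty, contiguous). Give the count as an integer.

rank→(start, suffix):
  0 → (27, 'a')
  1 → (26, 'aa')
  2 → (25, 'aaa')
  3 → (24, 'aaaa')
  4 → (1, 'aabbbaabbbaabbbbabababbaaaa')
  5 → (6, 'aabbbaabbbbabababbaaaa')
  6 → (11, 'aabbbbabababbaaaa')
  7 → (17, 'abababbaaaa')
  8 → (19, 'ababbaaaa')
  9 → (21, 'abbaaaa')
  10 → (2, 'abbbaabbbaabbbbabababbaaaa')
  11 → (7, 'abbbaabbbbabababbaaaa')
  12 → (12, 'abbbbabababbaaaa')
  13 → (23, 'baaaa')
  14 → (0, 'baabbbaabbbaabbbbabababbaaaa')
  15 → (5, 'baabbbaabbbbabababbaaaa')
  16 → (10, 'baabbbbabababbaaaa')
  17 → (16, 'babababbaaaa')
  18 → (18, 'bababbaaaa')
  19 → (20, 'babbaaaa')
  20 → (22, 'bbaaaa')
  21 → (4, 'bbaabbbaabbbbabababbaaaa')
  22 → (9, 'bbaabbbbabababbaaaa')
  23 → (15, 'bbabababbaaaa')
  24 → (3, 'bbbaabbbaabbbbabababbaaaa')
  25 → (8, 'bbbaabbbbabababbaaaa')
  26 → (14, 'bbbabababbaaaa')
  27 → (13, 'bbbbabababbaaaa')

SA = [27, 26, 25, 24, 1, 6, 11, 17, 19, 21, 2, 7, 12, 23, 0, 5, 10, 16, 18, 20, 22, 4, 9, 15, 3, 8, 14, 13]
rank  pair      lcp
   1  s[27:],s[26:]  1  'a'
   2  s[26:],s[25:]  2  'aa'
   3  s[25:],s[24:]  3  'aaa'
   4  s[24:],s[1:]  2  'aa'
   5  s[1:],s[6:]  10  'aabbbaabbb'
   6  s[6:],s[11:]  5  'aabbb'
   7  s[11:],s[17:]  1  'a'
   8  s[17:],s[19:]  4  'abab'
   9  s[19:],s[21:]  2  'ab'
  10  s[21:],s[2:]  3  'abb'
  11  s[2:],s[7:]  9  'abbbaabbb'
  12  s[7:],s[12:]  4  'abbb'
  13  s[12:],s[23:]  0  ''
  14  s[23:],s[0:]  3  'baa'
  15  s[0:],s[5:]  11  'baabbbaabbb'
  16  s[5:],s[10:]  6  'baabbb'
  17  s[10:],s[16:]  2  'ba'
  18  s[16:],s[18:]  5  'babab'
  19  s[18:],s[20:]  3  'bab'
  20  s[20:],s[22:]  1  'b'
  21  s[22:],s[4:]  4  'bbaa'
  22  s[4:],s[9:]  7  'bbaabbb'
  23  s[9:],s[15:]  3  'bba'
  24  s[15:],s[3:]  2  'bb'
  25  s[3:],s[8:]  8  'bbbaabbb'
  26  s[8:],s[14:]  4  'bbba'
  27  s[14:],s[13:]  3  'bbb'

n(n+1)/2 = 28·29/2 = 406
Σ LCP = 0 + 1 + 2 + 3 + 2 + 10 + 5 + 1 + 4 + 2 + 3 + 9 + 4 + 0 + 3 + 11 + 6 + 2 + 5 + 3 + 1 + 4 + 7 + 3 + 2 + 8 + 4 + 3 = 108
distinct = 406 − 108 = 298

298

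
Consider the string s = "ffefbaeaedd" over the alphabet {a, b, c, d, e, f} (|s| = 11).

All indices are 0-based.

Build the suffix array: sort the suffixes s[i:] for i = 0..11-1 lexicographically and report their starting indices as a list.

[5, 7, 4, 10, 9, 6, 8, 2, 3, 1, 0]

rank | idx | suffix
   0 |   5 | aeaedd
   1 |   7 | aedd
   2 |   4 | baeaedd
   3 |  10 | d
   4 |   9 | dd
   5 |   6 | eaedd
   6 |   8 | edd
   7 |   2 | efbaeaedd
   8 |   3 | fbaeaedd
   9 |   1 | fefbaeaedd
  10 |   0 | ffefbaeaedd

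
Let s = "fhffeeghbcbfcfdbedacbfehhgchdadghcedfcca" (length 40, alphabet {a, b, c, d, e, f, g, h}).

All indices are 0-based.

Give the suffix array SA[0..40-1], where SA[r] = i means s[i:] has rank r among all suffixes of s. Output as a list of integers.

rank | idx | suffix
   0 |  39 | a
   1 |  18 | acbfehhgchdadghcedfcca
   2 |  29 | adghcedfcca
   3 |   8 | bcbfcfdbedacbfehhgchdadghcedfcca
   4 |  15 | bedacbfehhgchdadghcedfcca
   5 |  10 | bfcfdbedacbfehhgchdadghcedfcca
   6 |  20 | bfehhgchdadghcedfcca
   7 |  38 | ca
   8 |   9 | cbfcfdbedacbfehhgchdadghcedfcca
   9 |  19 | cbfehhgchdadghcedfcca
  10 |  37 | cca
  11 |  33 | cedfcca
  12 |  12 | cfdbedacbfehhgchdadghcedfcca
  13 |  26 | chdadghcedfcca
  14 |  17 | dacbfehhgchdadghcedfcca
  15 |  28 | dadghcedfcca
  16 |  14 | dbedacbfehhgchdadghcedfcca
  17 |  35 | dfcca
  18 |  30 | dghcedfcca
  19 |  16 | edacbfehhgchdadghcedfcca
  20 |  34 | edfcca
  21 |   4 | eeghbcbfcfdbedacbfehhgchdadghcedfcca
  22 |   5 | eghbcbfcfdbedacbfehhgchdadghcedfcca
  23 |  22 | ehhgchdadghcedfcca
  24 |  36 | fcca
  25 |  11 | fcfdbedacbfehhgchdadghcedfcca
  26 |  13 | fdbedacbfehhgchdadghcedfcca
  27 |   3 | feeghbcbfcfdbedacbfehhgchdadghcedfcca
  28 |  21 | fehhgchdadghcedfcca
  29 |   2 | ffeeghbcbfcfdbedacbfehhgchdadghcedfcca
  30 |   0 | fhffeeghbcbfcfdbedacbfehhgchdadghcedfcca
  31 |  25 | gchdadghcedfcca
  32 |   6 | ghbcbfcfdbedacbfehhgchdadghcedfcca
  33 |  31 | ghcedfcca
  34 |   7 | hbcbfcfdbedacbfehhgchdadghcedfcca
  35 |  32 | hcedfcca
  36 |  27 | hdadghcedfcca
  37 |   1 | hffeeghbcbfcfdbedacbfehhgchdadghcedfcca
  38 |  24 | hgchdadghcedfcca
  39 |  23 | hhgchdadghcedfcca

[39, 18, 29, 8, 15, 10, 20, 38, 9, 19, 37, 33, 12, 26, 17, 28, 14, 35, 30, 16, 34, 4, 5, 22, 36, 11, 13, 3, 21, 2, 0, 25, 6, 31, 7, 32, 27, 1, 24, 23]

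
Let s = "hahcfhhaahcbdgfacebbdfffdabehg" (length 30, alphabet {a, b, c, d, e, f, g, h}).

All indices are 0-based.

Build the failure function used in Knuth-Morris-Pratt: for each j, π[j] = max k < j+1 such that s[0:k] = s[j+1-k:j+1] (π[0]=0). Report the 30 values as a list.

[0, 0, 1, 0, 0, 1, 1, 2, 0, 1, 0, 0, 0, 0, 0, 0, 0, 0, 0, 0, 0, 0, 0, 0, 0, 0, 0, 0, 1, 0]

π[0] = 0
j=1 s[j]='a': π[1]=0 (border '')
j=2 s[j]='h': π[2]=1 (border 'h')
j=3 s[j]='c': k: 1→0; π[3]=0 (border '')
j=4 s[j]='f': π[4]=0 (border '')
j=5 s[j]='h': π[5]=1 (border 'h')
j=6 s[j]='h': k: 1→0; π[6]=1 (border 'h')
j=7 s[j]='a': π[7]=2 (border 'ha')
j=8 s[j]='a': k: 2→0; π[8]=0 (border '')
j=9 s[j]='h': π[9]=1 (border 'h')
j=10 s[j]='c': k: 1→0; π[10]=0 (border '')
j=11 s[j]='b': π[11]=0 (border '')
j=12 s[j]='d': π[12]=0 (border '')
j=13 s[j]='g': π[13]=0 (border '')
j=14 s[j]='f': π[14]=0 (border '')
j=15 s[j]='a': π[15]=0 (border '')
j=16 s[j]='c': π[16]=0 (border '')
j=17 s[j]='e': π[17]=0 (border '')
j=18 s[j]='b': π[18]=0 (border '')
j=19 s[j]='b': π[19]=0 (border '')
j=20 s[j]='d': π[20]=0 (border '')
j=21 s[j]='f': π[21]=0 (border '')
j=22 s[j]='f': π[22]=0 (border '')
j=23 s[j]='f': π[23]=0 (border '')
j=24 s[j]='d': π[24]=0 (border '')
j=25 s[j]='a': π[25]=0 (border '')
j=26 s[j]='b': π[26]=0 (border '')
j=27 s[j]='e': π[27]=0 (border '')
j=28 s[j]='h': π[28]=1 (border 'h')
j=29 s[j]='g': k: 1→0; π[29]=0 (border '')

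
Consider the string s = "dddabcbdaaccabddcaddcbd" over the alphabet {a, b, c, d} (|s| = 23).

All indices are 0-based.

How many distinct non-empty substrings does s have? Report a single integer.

rank→(start, suffix):
  0 → (8, 'aaccabddcaddcbd')
  1 → (3, 'abcbdaaccabddcaddcbd')
  2 → (12, 'abddcaddcbd')
  3 → (9, 'accabddcaddcbd')
  4 → (17, 'addcbd')
  5 → (4, 'bcbdaaccabddcaddcbd')
  6 → (21, 'bd')
  7 → (6, 'bdaaccabddcaddcbd')
  8 → (13, 'bddcaddcbd')
  9 → (11, 'cabddcaddcbd')
  10 → (16, 'caddcbd')
  11 → (20, 'cbd')
  12 → (5, 'cbdaaccabddcaddcbd')
  13 → (10, 'ccabddcaddcbd')
  14 → (22, 'd')
  15 → (7, 'daaccabddcaddcbd')
  16 → (2, 'dabcbdaaccabddcaddcbd')
  17 → (15, 'dcaddcbd')
  18 → (19, 'dcbd')
  19 → (1, 'ddabcbdaaccabddcaddcbd')
  20 → (14, 'ddcaddcbd')
  21 → (18, 'ddcbd')
  22 → (0, 'dddabcbdaaccabddcaddcbd')

SA = [8, 3, 12, 9, 17, 4, 21, 6, 13, 11, 16, 20, 5, 10, 22, 7, 2, 15, 19, 1, 14, 18, 0]
i: (SA[i-1],SA[i]) lcp shared
  1: (8,3) 1 'a'
  2: (3,12) 2 'ab'
  3: (12,9) 1 'a'
  4: (9,17) 1 'a'
  5: (17,4) 0 ''
  6: (4,21) 1 'b'
  7: (21,6) 2 'bd'
  8: (6,13) 2 'bd'
  9: (13,11) 0 ''
  10: (11,16) 2 'ca'
  11: (16,20) 1 'c'
  12: (20,5) 3 'cbd'
  13: (5,10) 1 'c'
  14: (10,22) 0 ''
  15: (22,7) 1 'd'
  16: (7,2) 2 'da'
  17: (2,15) 1 'd'
  18: (15,19) 2 'dc'
  19: (19,1) 1 'd'
  20: (1,14) 2 'dd'
  21: (14,18) 3 'ddc'
  22: (18,0) 2 'dd'

n(n+1)/2 = 23·24/2 = 276
Σ LCP = 0 + 1 + 2 + 1 + 1 + 0 + 1 + 2 + 2 + 0 + 2 + 1 + 3 + 1 + 0 + 1 + 2 + 1 + 2 + 1 + 2 + 3 + 2 = 31
distinct = 276 − 31 = 245

245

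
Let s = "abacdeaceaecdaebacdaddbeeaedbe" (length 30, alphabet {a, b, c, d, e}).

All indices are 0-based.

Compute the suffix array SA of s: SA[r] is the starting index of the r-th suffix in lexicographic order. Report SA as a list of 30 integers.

rank | idx | suffix
   0 |   0 | abacdeaceaecdaebacdaddbeeaedbe
   1 |  16 | acdaddbeeaedbe
   2 |   2 | acdeaceaecdaebacdaddbeeaedbe
   3 |   6 | aceaecdaebacdaddbeeaedbe
   4 |  19 | addbeeaedbe
   5 |  13 | aebacdaddbeeaedbe
   6 |   9 | aecdaebacdaddbeeaedbe
   7 |  25 | aedbe
   8 |  15 | bacdaddbeeaedbe
   9 |   1 | bacdeaceaecdaebacdaddbeeaedbe
  10 |  28 | be
  11 |  22 | beeaedbe
  12 |  17 | cdaddbeeaedbe
  13 |  11 | cdaebacdaddbeeaedbe
  14 |   3 | cdeaceaecdaebacdaddbeeaedbe
  15 |   7 | ceaecdaebacdaddbeeaedbe
  16 |  18 | daddbeeaedbe
  17 |  12 | daebacdaddbeeaedbe
  18 |  27 | dbe
  19 |  21 | dbeeaedbe
  20 |  20 | ddbeeaedbe
  21 |   4 | deaceaecdaebacdaddbeeaedbe
  22 |  29 | e
  23 |   5 | eaceaecdaebacdaddbeeaedbe
  24 |   8 | eaecdaebacdaddbeeaedbe
  25 |  24 | eaedbe
  26 |  14 | ebacdaddbeeaedbe
  27 |  10 | ecdaebacdaddbeeaedbe
  28 |  26 | edbe
  29 |  23 | eeaedbe

[0, 16, 2, 6, 19, 13, 9, 25, 15, 1, 28, 22, 17, 11, 3, 7, 18, 12, 27, 21, 20, 4, 29, 5, 8, 24, 14, 10, 26, 23]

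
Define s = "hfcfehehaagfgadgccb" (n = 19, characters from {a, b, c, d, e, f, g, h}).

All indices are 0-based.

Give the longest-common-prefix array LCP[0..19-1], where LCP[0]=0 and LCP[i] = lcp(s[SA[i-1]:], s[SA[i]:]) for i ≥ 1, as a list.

rank→(start, suffix):
  0 → (8, 'aagfgadgccb')
  1 → (13, 'adgccb')
  2 → (9, 'agfgadgccb')
  3 → (18, 'b')
  4 → (17, 'cb')
  5 → (16, 'ccb')
  6 → (2, 'cfehehaagfgadgccb')
  7 → (14, 'dgccb')
  8 → (6, 'ehaagfgadgccb')
  9 → (4, 'ehehaagfgadgccb')
  10 → (1, 'fcfehehaagfgadgccb')
  11 → (3, 'fehehaagfgadgccb')
  12 → (11, 'fgadgccb')
  13 → (12, 'gadgccb')
  14 → (15, 'gccb')
  15 → (10, 'gfgadgccb')
  16 → (7, 'haagfgadgccb')
  17 → (5, 'hehaagfgadgccb')
  18 → (0, 'hfcfehehaagfgadgccb')

SA = [8, 13, 9, 18, 17, 16, 2, 14, 6, 4, 1, 3, 11, 12, 15, 10, 7, 5, 0]
rank  pair      lcp
   1  s[8:],s[13:]  1  'a'
   2  s[13:],s[9:]  1  'a'
   3  s[9:],s[18:]  0  ''
   4  s[18:],s[17:]  0  ''
   5  s[17:],s[16:]  1  'c'
   6  s[16:],s[2:]  1  'c'
   7  s[2:],s[14:]  0  ''
   8  s[14:],s[6:]  0  ''
   9  s[6:],s[4:]  2  'eh'
  10  s[4:],s[1:]  0  ''
  11  s[1:],s[3:]  1  'f'
  12  s[3:],s[11:]  1  'f'
  13  s[11:],s[12:]  0  ''
  14  s[12:],s[15:]  1  'g'
  15  s[15:],s[10:]  1  'g'
  16  s[10:],s[7:]  0  ''
  17  s[7:],s[5:]  1  'h'
  18  s[5:],s[0:]  1  'h'

[0, 1, 1, 0, 0, 1, 1, 0, 0, 2, 0, 1, 1, 0, 1, 1, 0, 1, 1]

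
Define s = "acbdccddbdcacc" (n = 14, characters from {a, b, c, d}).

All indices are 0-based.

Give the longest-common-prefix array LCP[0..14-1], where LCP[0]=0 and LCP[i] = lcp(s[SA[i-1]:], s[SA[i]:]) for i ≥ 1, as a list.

rank→(start, suffix):
  0 → (0, 'acbdccddbdcacc')
  1 → (11, 'acc')
  2 → (8, 'bdcacc')
  3 → (2, 'bdccddbdcacc')
  4 → (13, 'c')
  5 → (10, 'cacc')
  6 → (1, 'cbdccddbdcacc')
  7 → (12, 'cc')
  8 → (4, 'ccddbdcacc')
  9 → (5, 'cddbdcacc')
  10 → (7, 'dbdcacc')
  11 → (9, 'dcacc')
  12 → (3, 'dccddbdcacc')
  13 → (6, 'ddbdcacc')

SA = [0, 11, 8, 2, 13, 10, 1, 12, 4, 5, 7, 9, 3, 6]
i: (SA[i-1],SA[i]) lcp shared
  1: (0,11) 2 'ac'
  2: (11,8) 0 ''
  3: (8,2) 3 'bdc'
  4: (2,13) 0 ''
  5: (13,10) 1 'c'
  6: (10,1) 1 'c'
  7: (1,12) 1 'c'
  8: (12,4) 2 'cc'
  9: (4,5) 1 'c'
  10: (5,7) 0 ''
  11: (7,9) 1 'd'
  12: (9,3) 2 'dc'
  13: (3,6) 1 'd'

[0, 2, 0, 3, 0, 1, 1, 1, 2, 1, 0, 1, 2, 1]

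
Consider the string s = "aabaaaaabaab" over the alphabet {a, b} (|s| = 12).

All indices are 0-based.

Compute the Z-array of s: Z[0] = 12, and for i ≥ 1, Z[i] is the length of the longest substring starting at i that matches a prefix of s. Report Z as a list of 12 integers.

[12, 1, 0, 2, 2, 2, 5, 1, 0, 3, 1, 0]

Z[0]=12
i=1: fresh scan; Z[1]=1 scan→box=[1,2)
i=2: fresh scan; Z[2]=0
i=3: fresh scan; Z[3]=2 scan→box=[3,5)
i=4: min(r-i=1, Z[1]=1)=1; Z[4]=2 scan→box=[4,6)
i=5: min(r-i=1, Z[1]=1)=1; Z[5]=2 scan→box=[5,7)
i=6: min(r-i=1, Z[1]=1)=1; Z[6]=5 scan→box=[6,11)
i=7: min(r-i=4, Z[1]=1)=1; Z[7]=1
i=8: min(r-i=3, Z[2]=0)=0; Z[8]=0
i=9: min(r-i=2, Z[3]=2)=2; Z[9]=3 scan→box=[9,12)
i=10: min(r-i=2, Z[1]=1)=1; Z[10]=1
i=11: min(r-i=1, Z[2]=0)=0; Z[11]=0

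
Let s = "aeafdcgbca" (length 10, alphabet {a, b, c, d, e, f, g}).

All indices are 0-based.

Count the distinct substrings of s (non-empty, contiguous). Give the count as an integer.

sorted suffixes:
  #0 SA[0]=9  'a'
  #1 SA[1]=0  'aeafdcgbca'
  #2 SA[2]=2  'afdcgbca'
  #3 SA[3]=7  'bca'
  #4 SA[4]=8  'ca'
  #5 SA[5]=5  'cgbca'
  #6 SA[6]=4  'dcgbca'
  #7 SA[7]=1  'eafdcgbca'
  #8 SA[8]=3  'fdcgbca'
  #9 SA[9]=6  'gbca'

SA = [9, 0, 2, 7, 8, 5, 4, 1, 3, 6]
rank  pair      lcp
   1  s[9:],s[0:]  1  'a'
   2  s[0:],s[2:]  1  'a'
   3  s[2:],s[7:]  0  ''
   4  s[7:],s[8:]  0  ''
   5  s[8:],s[5:]  1  'c'
   6  s[5:],s[4:]  0  ''
   7  s[4:],s[1:]  0  ''
   8  s[1:],s[3:]  0  ''
   9  s[3:],s[6:]  0  ''

n(n+1)/2 = 10·11/2 = 55
Σ LCP = 0 + 1 + 1 + 0 + 0 + 1 + 0 + 0 + 0 + 0 = 3
distinct = 55 − 3 = 52

52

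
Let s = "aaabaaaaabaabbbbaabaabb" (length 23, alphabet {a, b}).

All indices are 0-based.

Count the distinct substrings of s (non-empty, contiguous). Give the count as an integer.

sorted suffixes:
  #0 SA[0]=4  'aaaaabaabbbbaabaabb'
  #1 SA[1]=5  'aaaabaabbbbaabaabb'
  #2 SA[2]=0  'aaabaaaaabaabbbbaabaabb'
  #3 SA[3]=6  'aaabaabbbbaabaabb'
  #4 SA[4]=1  'aabaaaaabaabbbbaabaabb'
  #5 SA[5]=16  'aabaabb'
  #6 SA[6]=7  'aabaabbbbaabaabb'
  #7 SA[7]=19  'aabb'
  #8 SA[8]=10  'aabbbbaabaabb'
  #9 SA[9]=2  'abaaaaabaabbbbaabaabb'
  #10 SA[10]=17  'abaabb'
  #11 SA[11]=8  'abaabbbbaabaabb'
  #12 SA[12]=20  'abb'
  #13 SA[13]=11  'abbbbaabaabb'
  #14 SA[14]=22  'b'
  #15 SA[15]=3  'baaaaabaabbbbaabaabb'
  #16 SA[16]=15  'baabaabb'
  #17 SA[17]=18  'baabb'
  #18 SA[18]=9  'baabbbbaabaabb'
  #19 SA[19]=21  'bb'
  #20 SA[20]=14  'bbaabaabb'
  #21 SA[21]=13  'bbbaabaabb'
  #22 SA[22]=12  'bbbbaabaabb'

SA = [4, 5, 0, 6, 1, 16, 7, 19, 10, 2, 17, 8, 20, 11, 22, 3, 15, 18, 9, 21, 14, 13, 12]
i: (SA[i-1],SA[i]) lcp shared
  1: (4,5) 4 'aaaa'
  2: (5,0) 3 'aaa'
  3: (0,6) 6 'aaabaa'
  4: (6,1) 2 'aa'
  5: (1,16) 5 'aabaa'
  6: (16,7) 7 'aabaabb'
  7: (7,19) 3 'aab'
  8: (19,10) 4 'aabb'
  9: (10,2) 1 'a'
  10: (2,17) 4 'abaa'
  11: (17,8) 6 'abaabb'
  12: (8,20) 2 'ab'
  13: (20,11) 3 'abb'
  14: (11,22) 0 ''
  15: (22,3) 1 'b'
  16: (3,15) 3 'baa'
  17: (15,18) 4 'baab'
  18: (18,9) 5 'baabb'
  19: (9,21) 1 'b'
  20: (21,14) 2 'bb'
  21: (14,13) 2 'bb'
  22: (13,12) 3 'bbb'

n(n+1)/2 = 23·24/2 = 276
Σ LCP = 0 + 4 + 3 + 6 + 2 + 5 + 7 + 3 + 4 + 1 + 4 + 6 + 2 + 3 + 0 + 1 + 3 + 4 + 5 + 1 + 2 + 2 + 3 = 71
distinct = 276 − 71 = 205

205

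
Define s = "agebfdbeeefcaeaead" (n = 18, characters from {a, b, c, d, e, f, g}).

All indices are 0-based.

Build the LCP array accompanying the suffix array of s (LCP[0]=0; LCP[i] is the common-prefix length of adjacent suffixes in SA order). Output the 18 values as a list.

[0, 1, 3, 1, 0, 1, 0, 0, 1, 0, 2, 1, 1, 2, 1, 0, 1, 0]

sorted suffixes:
  #0 SA[0]=16  'ad'
  #1 SA[1]=14  'aead'
  #2 SA[2]=12  'aeaead'
  #3 SA[3]=0  'agebfdbeeefcaeaead'
  #4 SA[4]=6  'beeefcaeaead'
  #5 SA[5]=3  'bfdbeeefcaeaead'
  #6 SA[6]=11  'caeaead'
  #7 SA[7]=17  'd'
  #8 SA[8]=5  'dbeeefcaeaead'
  #9 SA[9]=15  'ead'
  #10 SA[10]=13  'eaead'
  #11 SA[11]=2  'ebfdbeeefcaeaead'
  #12 SA[12]=7  'eeefcaeaead'
  #13 SA[13]=8  'eefcaeaead'
  #14 SA[14]=9  'efcaeaead'
  #15 SA[15]=10  'fcaeaead'
  #16 SA[16]=4  'fdbeeefcaeaead'
  #17 SA[17]=1  'gebfdbeeefcaeaead'

SA = [16, 14, 12, 0, 6, 3, 11, 17, 5, 15, 13, 2, 7, 8, 9, 10, 4, 1]
[i] adj suffixes → lcp
  [1] 16/14 → 1 ('a')
  [2] 14/12 → 3 ('aea')
  [3] 12/0 → 1 ('a')
  [4] 0/6 → 0 ('')
  [5] 6/3 → 1 ('b')
  [6] 3/11 → 0 ('')
  [7] 11/17 → 0 ('')
  [8] 17/5 → 1 ('d')
  [9] 5/15 → 0 ('')
  [10] 15/13 → 2 ('ea')
  [11] 13/2 → 1 ('e')
  [12] 2/7 → 1 ('e')
  [13] 7/8 → 2 ('ee')
  [14] 8/9 → 1 ('e')
  [15] 9/10 → 0 ('')
  [16] 10/4 → 1 ('f')
  [17] 4/1 → 0 ('')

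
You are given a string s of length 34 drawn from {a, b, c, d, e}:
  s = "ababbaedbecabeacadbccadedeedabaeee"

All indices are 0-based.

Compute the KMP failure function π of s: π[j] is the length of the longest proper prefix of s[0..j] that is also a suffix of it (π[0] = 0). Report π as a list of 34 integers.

π[0] = 0
j=1 s[j]='b': π[1]=0 (border '')
j=2 s[j]='a': π[2]=1 (border 'a')
j=3 s[j]='b': π[3]=2 (border 'ab')
j=4 s[j]='b': k: 2→0; π[4]=0 (border '')
j=5 s[j]='a': π[5]=1 (border 'a')
j=6 s[j]='e': k: 1→0; π[6]=0 (border '')
j=7 s[j]='d': π[7]=0 (border '')
j=8 s[j]='b': π[8]=0 (border '')
j=9 s[j]='e': π[9]=0 (border '')
j=10 s[j]='c': π[10]=0 (border '')
j=11 s[j]='a': π[11]=1 (border 'a')
j=12 s[j]='b': π[12]=2 (border 'ab')
j=13 s[j]='e': k: 2→0; π[13]=0 (border '')
j=14 s[j]='a': π[14]=1 (border 'a')
j=15 s[j]='c': k: 1→0; π[15]=0 (border '')
j=16 s[j]='a': π[16]=1 (border 'a')
j=17 s[j]='d': k: 1→0; π[17]=0 (border '')
j=18 s[j]='b': π[18]=0 (border '')
j=19 s[j]='c': π[19]=0 (border '')
j=20 s[j]='c': π[20]=0 (border '')
j=21 s[j]='a': π[21]=1 (border 'a')
j=22 s[j]='d': k: 1→0; π[22]=0 (border '')
j=23 s[j]='e': π[23]=0 (border '')
j=24 s[j]='d': π[24]=0 (border '')
j=25 s[j]='e': π[25]=0 (border '')
j=26 s[j]='e': π[26]=0 (border '')
j=27 s[j]='d': π[27]=0 (border '')
j=28 s[j]='a': π[28]=1 (border 'a')
j=29 s[j]='b': π[29]=2 (border 'ab')
j=30 s[j]='a': π[30]=3 (border 'aba')
j=31 s[j]='e': k: 3→1→0; π[31]=0 (border '')
j=32 s[j]='e': π[32]=0 (border '')
j=33 s[j]='e': π[33]=0 (border '')

[0, 0, 1, 2, 0, 1, 0, 0, 0, 0, 0, 1, 2, 0, 1, 0, 1, 0, 0, 0, 0, 1, 0, 0, 0, 0, 0, 0, 1, 2, 3, 0, 0, 0]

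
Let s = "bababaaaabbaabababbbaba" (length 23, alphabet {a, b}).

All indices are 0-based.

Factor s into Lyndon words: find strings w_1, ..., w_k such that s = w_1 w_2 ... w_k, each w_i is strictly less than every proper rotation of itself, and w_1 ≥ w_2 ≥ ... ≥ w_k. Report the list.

["b", "ab", "ab", "aaaabbaabababbbab", "a"]

emit factor 1: 'b' (i=0, period=1)
emit factor 2: 'ab' (i=1, period=2)
emit factor 3: 'ab' (i=3, period=2)
emit factor 4: 'aaaabbaabababbbab' (i=5, period=17)
emit factor 5: 'a' (i=22, period=1)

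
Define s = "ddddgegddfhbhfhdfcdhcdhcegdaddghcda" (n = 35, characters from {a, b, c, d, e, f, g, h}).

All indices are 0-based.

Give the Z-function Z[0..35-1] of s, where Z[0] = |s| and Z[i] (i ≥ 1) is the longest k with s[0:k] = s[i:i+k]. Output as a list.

[35, 3, 2, 1, 0, 0, 0, 2, 1, 0, 0, 0, 0, 0, 0, 1, 0, 0, 1, 0, 0, 1, 0, 0, 0, 0, 1, 0, 2, 1, 0, 0, 0, 1, 0]

Z[0]=35
i=1: fresh scan; Z[1]=3 extend→box=[1,4)
i=2: min(r-i=2, Z[1]=3)=2; Z[2]=2
i=3: min(r-i=1, Z[2]=2)=1; Z[3]=1
i=4: fresh scan; Z[4]=0
i=5: fresh scan; Z[5]=0
i=6: fresh scan; Z[6]=0
i=7: fresh scan; Z[7]=2 extend→box=[7,9)
i=8: min(r-i=1, Z[1]=3)=1; Z[8]=1
i=9: fresh scan; Z[9]=0
i=10: fresh scan; Z[10]=0
i=11: fresh scan; Z[11]=0
i=12: fresh scan; Z[12]=0
i=13: fresh scan; Z[13]=0
i=14: fresh scan; Z[14]=0
i=15: fresh scan; Z[15]=1 extend→box=[15,16)
i=16: fresh scan; Z[16]=0
i=17: fresh scan; Z[17]=0
i=18: fresh scan; Z[18]=1 extend→box=[18,19)
i=19: fresh scan; Z[19]=0
i=20: fresh scan; Z[20]=0
i=21: fresh scan; Z[21]=1 extend→box=[21,22)
i=22: fresh scan; Z[22]=0
i=23: fresh scan; Z[23]=0
i=24: fresh scan; Z[24]=0
i=25: fresh scan; Z[25]=0
i=26: fresh scan; Z[26]=1 extend→box=[26,27)
i=27: fresh scan; Z[27]=0
i=28: fresh scan; Z[28]=2 extend→box=[28,30)
i=29: min(r-i=1, Z[1]=3)=1; Z[29]=1
i=30: fresh scan; Z[30]=0
i=31: fresh scan; Z[31]=0
i=32: fresh scan; Z[32]=0
i=33: fresh scan; Z[33]=1 extend→box=[33,34)
i=34: fresh scan; Z[34]=0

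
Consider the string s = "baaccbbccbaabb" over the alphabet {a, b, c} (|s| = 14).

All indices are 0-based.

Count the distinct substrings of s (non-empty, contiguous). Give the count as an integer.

87

rank | idx | suffix
   0 |  10 | aabb
   1 |   1 | aaccbbccbaabb
   2 |  11 | abb
   3 |   2 | accbbccbaabb
   4 |  13 | b
   5 |   9 | baabb
   6 |   0 | baaccbbccbaabb
   7 |  12 | bb
   8 |   5 | bbccbaabb
   9 |   6 | bccbaabb
  10 |   8 | cbaabb
  11 |   4 | cbbccbaabb
  12 |   7 | ccbaabb
  13 |   3 | ccbbccbaabb

SA = [10, 1, 11, 2, 13, 9, 0, 12, 5, 6, 8, 4, 7, 3]
rank  pair      lcp
   1  s[10:],s[1:]  2  'aa'
   2  s[1:],s[11:]  1  'a'
   3  s[11:],s[2:]  1  'a'
   4  s[2:],s[13:]  0  ''
   5  s[13:],s[9:]  1  'b'
   6  s[9:],s[0:]  3  'baa'
   7  s[0:],s[12:]  1  'b'
   8  s[12:],s[5:]  2  'bb'
   9  s[5:],s[6:]  1  'b'
  10  s[6:],s[8:]  0  ''
  11  s[8:],s[4:]  2  'cb'
  12  s[4:],s[7:]  1  'c'
  13  s[7:],s[3:]  3  'ccb'

n(n+1)/2 = 14·15/2 = 105
Σ LCP = 0 + 2 + 1 + 1 + 0 + 1 + 3 + 1 + 2 + 1 + 0 + 2 + 1 + 3 = 18
distinct = 105 − 18 = 87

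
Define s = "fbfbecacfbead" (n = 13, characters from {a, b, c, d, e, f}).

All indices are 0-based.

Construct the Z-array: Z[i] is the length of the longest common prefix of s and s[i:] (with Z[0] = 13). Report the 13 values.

Z[0]=13
i=1: outside box; Z[1]=0
i=2: outside box; Z[2]=2 scan→box=[2,4)
i=3: min(r-i=1, Z[1]=0)=0; Z[3]=0
i=4: outside box; Z[4]=0
i=5: outside box; Z[5]=0
i=6: outside box; Z[6]=0
i=7: outside box; Z[7]=0
i=8: outside box; Z[8]=2 scan→box=[8,10)
i=9: min(r-i=1, Z[1]=0)=0; Z[9]=0
i=10: outside box; Z[10]=0
i=11: outside box; Z[11]=0
i=12: outside box; Z[12]=0

[13, 0, 2, 0, 0, 0, 0, 0, 2, 0, 0, 0, 0]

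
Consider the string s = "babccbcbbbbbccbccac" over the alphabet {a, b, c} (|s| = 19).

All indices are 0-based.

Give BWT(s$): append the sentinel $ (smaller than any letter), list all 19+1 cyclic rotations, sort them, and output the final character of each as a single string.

rank  rotation              last
    0  $babccbcbbbbbccbccac  c
    1  abccbcbbbbbccbccac$b  b
    2  ac$babccbcbbbbbccbcc  c
    3  babccbcbbbbbccbccac$  $
    4  bbbbbccbccac$babccbc  c
    5  bbbbccbccac$babccbcb  b
    6  bbbccbccac$babccbcbb  b
    7  bbccbccac$babccbcbbb  b
    8  bcbbbbbccbccac$babcc  c
    9  bccac$babccbcbbbbbcc  c
   10  bccbcbbbbbccbccac$ba  a
   11  bccbccac$babccbcbbbb  b
   12  c$babccbcbbbbbccbcca  a
   13  cac$babccbcbbbbbccbc  c
   14  cbbbbbccbccac$babccb  b
   15  cbcbbbbbccbccac$babc  c
   16  cbccac$babccbcbbbbbc  c
   17  ccac$babccbcbbbbbccb  b
   18  ccbcbbbbbccbccac$bab  b
   19  ccbccac$babccbcbbbbb  b

cbc$cbbbccabacbccbbb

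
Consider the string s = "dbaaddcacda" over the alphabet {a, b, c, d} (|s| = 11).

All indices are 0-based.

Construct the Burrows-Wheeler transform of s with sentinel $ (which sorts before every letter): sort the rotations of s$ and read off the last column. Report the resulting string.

adbcaddac$da

rank  rotation      last
    0  $dbaaddcacda  a
    1  a$dbaaddcacd  d
    2  aaddcacda$db  b
    3  acda$dbaaddc  c
    4  addcacda$dba  a
    5  baaddcacda$d  d
    6  cacda$dbaadd  d
    7  cda$dbaaddca  a
    8  da$dbaaddcac  c
    9  dbaaddcacda$  $
   10  dcacda$dbaad  d
   11  ddcacda$dbaa  a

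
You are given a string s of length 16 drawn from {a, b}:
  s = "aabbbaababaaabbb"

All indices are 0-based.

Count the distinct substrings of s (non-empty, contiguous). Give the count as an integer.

102

rank→(start, suffix):
  0 → (10, 'aaabbb')
  1 → (5, 'aababaaabbb')
  2 → (11, 'aabbb')
  3 → (0, 'aabbbaababaaabbb')
  4 → (8, 'abaaabbb')
  5 → (6, 'ababaaabbb')
  6 → (12, 'abbb')
  7 → (1, 'abbbaababaaabbb')
  8 → (15, 'b')
  9 → (9, 'baaabbb')
  10 → (4, 'baababaaabbb')
  11 → (7, 'babaaabbb')
  12 → (14, 'bb')
  13 → (3, 'bbaababaaabbb')
  14 → (13, 'bbb')
  15 → (2, 'bbbaababaaabbb')

SA = [10, 5, 11, 0, 8, 6, 12, 1, 15, 9, 4, 7, 14, 3, 13, 2]
i: (SA[i-1],SA[i]) lcp shared
  1: (10,5) 2 'aa'
  2: (5,11) 3 'aab'
  3: (11,0) 5 'aabbb'
  4: (0,8) 1 'a'
  5: (8,6) 3 'aba'
  6: (6,12) 2 'ab'
  7: (12,1) 4 'abbb'
  8: (1,15) 0 ''
  9: (15,9) 1 'b'
  10: (9,4) 3 'baa'
  11: (4,7) 2 'ba'
  12: (7,14) 1 'b'
  13: (14,3) 2 'bb'
  14: (3,13) 2 'bb'
  15: (13,2) 3 'bbb'

n(n+1)/2 = 16·17/2 = 136
Σ LCP = 0 + 2 + 3 + 5 + 1 + 3 + 2 + 4 + 0 + 1 + 3 + 2 + 1 + 2 + 2 + 3 = 34
distinct = 136 − 34 = 102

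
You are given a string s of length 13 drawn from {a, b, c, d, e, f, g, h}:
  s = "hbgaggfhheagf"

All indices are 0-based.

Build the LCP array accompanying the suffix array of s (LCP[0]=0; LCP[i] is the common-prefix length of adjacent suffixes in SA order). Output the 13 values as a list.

[0, 2, 0, 0, 0, 1, 0, 1, 2, 1, 0, 1, 1]

sorted suffixes:
  #0 SA[0]=10  'agf'
  #1 SA[1]=3  'aggfhheagf'
  #2 SA[2]=1  'bgaggfhheagf'
  #3 SA[3]=9  'eagf'
  #4 SA[4]=12  'f'
  #5 SA[5]=6  'fhheagf'
  #6 SA[6]=2  'gaggfhheagf'
  #7 SA[7]=11  'gf'
  #8 SA[8]=5  'gfhheagf'
  #9 SA[9]=4  'ggfhheagf'
  #10 SA[10]=0  'hbgaggfhheagf'
  #11 SA[11]=8  'heagf'
  #12 SA[12]=7  'hheagf'

SA = [10, 3, 1, 9, 12, 6, 2, 11, 5, 4, 0, 8, 7]
[i] adj suffixes → lcp
  [1] 10/3 → 2 ('ag')
  [2] 3/1 → 0 ('')
  [3] 1/9 → 0 ('')
  [4] 9/12 → 0 ('')
  [5] 12/6 → 1 ('f')
  [6] 6/2 → 0 ('')
  [7] 2/11 → 1 ('g')
  [8] 11/5 → 2 ('gf')
  [9] 5/4 → 1 ('g')
  [10] 4/0 → 0 ('')
  [11] 0/8 → 1 ('h')
  [12] 8/7 → 1 ('h')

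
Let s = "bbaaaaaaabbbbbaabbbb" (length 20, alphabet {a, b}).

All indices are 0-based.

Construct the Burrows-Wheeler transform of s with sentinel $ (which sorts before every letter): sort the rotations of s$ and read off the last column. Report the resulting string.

rank  rotation               last
    0  $bbaaaaaaabbbbbaabbbb  b
    1  aaaaaaabbbbbaabbbb$bb  b
    2  aaaaaabbbbbaabbbb$bba  a
    3  aaaaabbbbbaabbbb$bbaa  a
    4  aaaabbbbbaabbbb$bbaaa  a
    5  aaabbbbbaabbbb$bbaaaa  a
    6  aabbbb$bbaaaaaaabbbbb  b
    7  aabbbbbaabbbb$bbaaaaa  a
    8  abbbb$bbaaaaaaabbbbba  a
    9  abbbbbaabbbb$bbaaaaaa  a
   10  b$bbaaaaaaabbbbbaabbb  b
   11  baaaaaaabbbbbaabbbb$b  b
   12  baabbbb$bbaaaaaaabbbb  b
   13  bb$bbaaaaaaabbbbbaabb  b
   14  bbaaaaaaabbbbbaabbbb$  $
   15  bbaabbbb$bbaaaaaaabbb  b
   16  bbb$bbaaaaaaabbbbbaab  b
   17  bbbaabbbb$bbaaaaaaabb  b
   18  bbbb$bbaaaaaaabbbbbaa  a
   19  bbbbaabbbb$bbaaaaaaab  b
   20  bbbbbaabbbb$bbaaaaaaa  a

bbaaaabaaabbbb$bbbaba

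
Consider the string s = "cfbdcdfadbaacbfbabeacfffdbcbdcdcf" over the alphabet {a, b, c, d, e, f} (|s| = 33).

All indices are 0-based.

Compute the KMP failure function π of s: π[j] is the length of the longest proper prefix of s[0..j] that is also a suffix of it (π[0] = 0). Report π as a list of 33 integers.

[0, 0, 0, 0, 1, 0, 0, 0, 0, 0, 0, 0, 1, 0, 0, 0, 0, 0, 0, 0, 1, 2, 0, 0, 0, 0, 1, 0, 0, 1, 0, 1, 2]

π[0] = 0
j=1 s[j]='f': π[1]=0 (border '')
j=2 s[j]='b': π[2]=0 (border '')
j=3 s[j]='d': π[3]=0 (border '')
j=4 s[j]='c': π[4]=1 (border 'c')
j=5 s[j]='d': k: 1→0; π[5]=0 (border '')
j=6 s[j]='f': π[6]=0 (border '')
j=7 s[j]='a': π[7]=0 (border '')
j=8 s[j]='d': π[8]=0 (border '')
j=9 s[j]='b': π[9]=0 (border '')
j=10 s[j]='a': π[10]=0 (border '')
j=11 s[j]='a': π[11]=0 (border '')
j=12 s[j]='c': π[12]=1 (border 'c')
j=13 s[j]='b': k: 1→0; π[13]=0 (border '')
j=14 s[j]='f': π[14]=0 (border '')
j=15 s[j]='b': π[15]=0 (border '')
j=16 s[j]='a': π[16]=0 (border '')
j=17 s[j]='b': π[17]=0 (border '')
j=18 s[j]='e': π[18]=0 (border '')
j=19 s[j]='a': π[19]=0 (border '')
j=20 s[j]='c': π[20]=1 (border 'c')
j=21 s[j]='f': π[21]=2 (border 'cf')
j=22 s[j]='f': k: 2→0; π[22]=0 (border '')
j=23 s[j]='f': π[23]=0 (border '')
j=24 s[j]='d': π[24]=0 (border '')
j=25 s[j]='b': π[25]=0 (border '')
j=26 s[j]='c': π[26]=1 (border 'c')
j=27 s[j]='b': k: 1→0; π[27]=0 (border '')
j=28 s[j]='d': π[28]=0 (border '')
j=29 s[j]='c': π[29]=1 (border 'c')
j=30 s[j]='d': k: 1→0; π[30]=0 (border '')
j=31 s[j]='c': π[31]=1 (border 'c')
j=32 s[j]='f': π[32]=2 (border 'cf')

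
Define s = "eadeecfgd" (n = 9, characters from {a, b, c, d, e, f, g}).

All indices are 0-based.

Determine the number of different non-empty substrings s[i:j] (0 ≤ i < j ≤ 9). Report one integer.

42

rank | idx | suffix
   0 |   1 | adeecfgd
   1 |   5 | cfgd
   2 |   8 | d
   3 |   2 | deecfgd
   4 |   0 | eadeecfgd
   5 |   4 | ecfgd
   6 |   3 | eecfgd
   7 |   6 | fgd
   8 |   7 | gd

SA = [1, 5, 8, 2, 0, 4, 3, 6, 7]
rank  pair      lcp
   1  s[1:],s[5:]  0  ''
   2  s[5:],s[8:]  0  ''
   3  s[8:],s[2:]  1  'd'
   4  s[2:],s[0:]  0  ''
   5  s[0:],s[4:]  1  'e'
   6  s[4:],s[3:]  1  'e'
   7  s[3:],s[6:]  0  ''
   8  s[6:],s[7:]  0  ''

n(n+1)/2 = 9·10/2 = 45
Σ LCP = 0 + 0 + 0 + 1 + 0 + 1 + 1 + 0 + 0 = 3
distinct = 45 − 3 = 42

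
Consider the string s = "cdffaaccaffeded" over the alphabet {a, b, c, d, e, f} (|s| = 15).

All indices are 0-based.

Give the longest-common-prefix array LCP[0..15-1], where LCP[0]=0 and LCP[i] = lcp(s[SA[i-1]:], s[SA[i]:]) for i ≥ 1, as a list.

[0, 1, 1, 0, 1, 1, 0, 1, 1, 0, 2, 0, 1, 1, 2]

rank→(start, suffix):
  0 → (4, 'aaccaffeded')
  1 → (5, 'accaffeded')
  2 → (8, 'affeded')
  3 → (7, 'caffeded')
  4 → (6, 'ccaffeded')
  5 → (0, 'cdffaaccaffeded')
  6 → (14, 'd')
  7 → (12, 'ded')
  8 → (1, 'dffaaccaffeded')
  9 → (13, 'ed')
  10 → (11, 'eded')
  11 → (3, 'faaccaffeded')
  12 → (10, 'feded')
  13 → (2, 'ffaaccaffeded')
  14 → (9, 'ffeded')

SA = [4, 5, 8, 7, 6, 0, 14, 12, 1, 13, 11, 3, 10, 2, 9]
i: (SA[i-1],SA[i]) lcp shared
  1: (4,5) 1 'a'
  2: (5,8) 1 'a'
  3: (8,7) 0 ''
  4: (7,6) 1 'c'
  5: (6,0) 1 'c'
  6: (0,14) 0 ''
  7: (14,12) 1 'd'
  8: (12,1) 1 'd'
  9: (1,13) 0 ''
  10: (13,11) 2 'ed'
  11: (11,3) 0 ''
  12: (3,10) 1 'f'
  13: (10,2) 1 'f'
  14: (2,9) 2 'ff'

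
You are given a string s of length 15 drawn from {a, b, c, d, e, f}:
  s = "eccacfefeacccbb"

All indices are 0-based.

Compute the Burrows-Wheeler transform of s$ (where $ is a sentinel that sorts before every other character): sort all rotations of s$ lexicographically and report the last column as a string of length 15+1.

rank  rotation          last
    0  $eccacfefeacccbb  b
    1  acccbb$eccacfefe  e
    2  acfefeacccbb$ecc  c
    3  b$eccacfefeacccb  b
    4  bb$eccacfefeaccc  c
    5  cacfefeacccbb$ec  c
    6  cbb$eccacfefeacc  c
    7  ccacfefeacccbb$e  e
    8  ccbb$eccacfefeac  c
    9  cccbb$eccacfefea  a
   10  cfefeacccbb$ecca  a
   11  eacccbb$eccacfef  f
   12  eccacfefeacccbb$  $
   13  efeacccbb$eccacf  f
   14  feacccbb$eccacfe  e
   15  fefeacccbb$eccac  c

becbcccecaaf$fec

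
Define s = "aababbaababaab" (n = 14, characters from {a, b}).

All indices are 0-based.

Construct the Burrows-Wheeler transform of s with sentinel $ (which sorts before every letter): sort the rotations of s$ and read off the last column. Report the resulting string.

rank  rotation         last
    0  $aababbaababaab  b
    1  aab$aababbaabab  b
    2  aababaab$aababb  b
    3  aababbaababaab$  $
    4  ab$aababbaababa  a
    5  abaab$aababbaab  b
    6  ababaab$aababba  a
    7  ababbaababaab$a  a
    8  abbaababaab$aab  b
    9  b$aababbaababaa  a
   10  baab$aababbaaba  a
   11  baababaab$aabab  b
   12  babaab$aababbaa  a
   13  babbaababaab$aa  a
   14  bbaababaab$aaba  a

bbb$abaabaabaaa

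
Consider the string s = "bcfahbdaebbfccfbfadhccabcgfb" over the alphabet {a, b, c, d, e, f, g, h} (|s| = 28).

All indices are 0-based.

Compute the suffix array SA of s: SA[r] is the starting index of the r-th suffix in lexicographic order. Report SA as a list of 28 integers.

rank | idx | suffix
   0 |  22 | abcgfb
   1 |  17 | adhccabcgfb
   2 |   7 | aebbfccfbfadhccabcgfb
   3 |   3 | ahbdaebbfccfbfadhccabcgfb
   4 |  27 | b
   5 |   9 | bbfccfbfadhccabcgfb
   6 |   0 | bcfahbdaebbfccfbfadhccabcgfb
   7 |  23 | bcgfb
   8 |   5 | bdaebbfccfbfadhccabcgfb
   9 |  15 | bfadhccabcgfb
  10 |  10 | bfccfbfadhccabcgfb
  11 |  21 | cabcgfb
  12 |  20 | ccabcgfb
  13 |  12 | ccfbfadhccabcgfb
  14 |   1 | cfahbdaebbfccfbfadhccabcgfb
  15 |  13 | cfbfadhccabcgfb
  16 |  24 | cgfb
  17 |   6 | daebbfccfbfadhccabcgfb
  18 |  18 | dhccabcgfb
  19 |   8 | ebbfccfbfadhccabcgfb
  20 |  16 | fadhccabcgfb
  21 |   2 | fahbdaebbfccfbfadhccabcgfb
  22 |  26 | fb
  23 |  14 | fbfadhccabcgfb
  24 |  11 | fccfbfadhccabcgfb
  25 |  25 | gfb
  26 |   4 | hbdaebbfccfbfadhccabcgfb
  27 |  19 | hccabcgfb

[22, 17, 7, 3, 27, 9, 0, 23, 5, 15, 10, 21, 20, 12, 1, 13, 24, 6, 18, 8, 16, 2, 26, 14, 11, 25, 4, 19]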